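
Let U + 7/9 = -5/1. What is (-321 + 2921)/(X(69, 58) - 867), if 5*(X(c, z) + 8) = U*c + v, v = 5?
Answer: -19500/7153 ≈ -2.7261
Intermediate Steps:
U = -52/9 (U = -7/9 - 5/1 = -7/9 - 5*1 = -7/9 - 5 = -52/9 ≈ -5.7778)
X(c, z) = -7 - 52*c/45 (X(c, z) = -8 + (-52*c/9 + 5)/5 = -8 + (5 - 52*c/9)/5 = -8 + (1 - 52*c/45) = -7 - 52*c/45)
(-321 + 2921)/(X(69, 58) - 867) = (-321 + 2921)/((-7 - 52/45*69) - 867) = 2600/((-7 - 1196/15) - 867) = 2600/(-1301/15 - 867) = 2600/(-14306/15) = 2600*(-15/14306) = -19500/7153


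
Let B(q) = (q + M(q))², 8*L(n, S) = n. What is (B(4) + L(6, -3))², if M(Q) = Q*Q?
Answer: 2569609/16 ≈ 1.6060e+5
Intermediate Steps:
L(n, S) = n/8
M(Q) = Q²
B(q) = (q + q²)²
(B(4) + L(6, -3))² = (4²*(1 + 4)² + (⅛)*6)² = (16*5² + ¾)² = (16*25 + ¾)² = (400 + ¾)² = (1603/4)² = 2569609/16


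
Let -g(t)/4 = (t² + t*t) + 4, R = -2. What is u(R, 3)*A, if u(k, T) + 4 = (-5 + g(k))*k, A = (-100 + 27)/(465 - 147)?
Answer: -1241/53 ≈ -23.415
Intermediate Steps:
A = -73/318 ≈ -0.22956
g(t) = -16 - 8*t² (g(t) = -4*((t² + t*t) + 4) = -4*((t² + t²) + 4) = -4*(2*t² + 4) = -4*(4 + 2*t²) = -16 - 8*t²)
u(k, T) = -4 + k*(-21 - 8*k²) (u(k, T) = -4 + (-5 + (-16 - 8*k²))*k = -4 + (-21 - 8*k²)*k = -4 + k*(-21 - 8*k²))
u(R, 3)*A = (-4 - 21*(-2) - 8*(-2)³)*(-73/318) = (-4 + 42 - 8*(-8))*(-73/318) = (-4 + 42 + 64)*(-73/318) = 102*(-73/318) = -1241/53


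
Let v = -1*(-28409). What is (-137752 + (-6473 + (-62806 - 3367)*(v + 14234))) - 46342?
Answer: -2822005806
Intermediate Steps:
v = 28409
(-137752 + (-6473 + (-62806 - 3367)*(v + 14234))) - 46342 = (-137752 + (-6473 + (-62806 - 3367)*(28409 + 14234))) - 46342 = (-137752 + (-6473 - 66173*42643)) - 46342 = (-137752 + (-6473 - 2821815239)) - 46342 = (-137752 - 2821821712) - 46342 = -2821959464 - 46342 = -2822005806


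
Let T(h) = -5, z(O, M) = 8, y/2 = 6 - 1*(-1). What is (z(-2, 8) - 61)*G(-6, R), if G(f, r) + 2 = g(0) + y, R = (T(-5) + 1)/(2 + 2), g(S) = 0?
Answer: -636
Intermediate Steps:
y = 14 (y = 2*(6 - 1*(-1)) = 2*(6 + 1) = 2*7 = 14)
R = -1 (R = (-5 + 1)/(2 + 2) = -4/4 = -4*¼ = -1)
G(f, r) = 12 (G(f, r) = -2 + (0 + 14) = -2 + 14 = 12)
(z(-2, 8) - 61)*G(-6, R) = (8 - 61)*12 = -53*12 = -636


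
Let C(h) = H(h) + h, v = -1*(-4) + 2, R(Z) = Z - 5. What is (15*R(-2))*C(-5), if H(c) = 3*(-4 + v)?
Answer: -105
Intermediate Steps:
R(Z) = -5 + Z
v = 6 (v = 4 + 2 = 6)
H(c) = 6 (H(c) = 3*(-4 + 6) = 3*2 = 6)
C(h) = 6 + h
(15*R(-2))*C(-5) = (15*(-5 - 2))*(6 - 5) = (15*(-7))*1 = -105*1 = -105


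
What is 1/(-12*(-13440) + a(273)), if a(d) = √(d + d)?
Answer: 3840/619315187 - √546/26011237854 ≈ 6.1995e-6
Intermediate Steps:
a(d) = √2*√d (a(d) = √(2*d) = √2*√d)
1/(-12*(-13440) + a(273)) = 1/(-12*(-13440) + √2*√273) = 1/(161280 + √546)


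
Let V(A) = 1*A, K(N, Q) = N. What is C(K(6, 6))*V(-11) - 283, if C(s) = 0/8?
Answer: -283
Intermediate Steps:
C(s) = 0 (C(s) = 0*(⅛) = 0)
V(A) = A
C(K(6, 6))*V(-11) - 283 = 0*(-11) - 283 = 0 - 283 = -283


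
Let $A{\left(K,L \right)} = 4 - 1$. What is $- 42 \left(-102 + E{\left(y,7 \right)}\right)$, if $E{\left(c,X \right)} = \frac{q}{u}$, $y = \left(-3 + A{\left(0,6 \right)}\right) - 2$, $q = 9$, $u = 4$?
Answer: $\frac{8379}{2} \approx 4189.5$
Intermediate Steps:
$A{\left(K,L \right)} = 3$ ($A{\left(K,L \right)} = 4 - 1 = 3$)
$y = -2$ ($y = \left(-3 + 3\right) - 2 = 0 - 2 = -2$)
$E{\left(c,X \right)} = \frac{9}{4}$
$- 42 \left(-102 + E{\left(y,7 \right)}\right) = - 42 \left(-102 + \frac{9}{4}\right) = \left(-42\right) \left(- \frac{399}{4}\right) = \frac{8379}{2}$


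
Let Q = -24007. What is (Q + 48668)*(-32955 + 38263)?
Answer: 130900588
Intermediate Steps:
(Q + 48668)*(-32955 + 38263) = (-24007 + 48668)*(-32955 + 38263) = 24661*5308 = 130900588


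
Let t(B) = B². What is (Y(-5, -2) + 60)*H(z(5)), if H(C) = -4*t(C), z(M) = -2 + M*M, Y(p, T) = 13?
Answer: -154468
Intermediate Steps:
z(M) = -2 + M²
H(C) = -4*C²
(Y(-5, -2) + 60)*H(z(5)) = (13 + 60)*(-4*(-2 + 5²)²) = 73*(-4*(-2 + 25)²) = 73*(-4*23²) = 73*(-4*529) = 73*(-2116) = -154468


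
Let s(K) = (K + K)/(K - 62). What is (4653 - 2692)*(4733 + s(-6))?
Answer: 157789904/17 ≈ 9.2818e+6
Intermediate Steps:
s(K) = 2*K/(-62 + K) (s(K) = (2*K)/(-62 + K) = 2*K/(-62 + K))
(4653 - 2692)*(4733 + s(-6)) = (4653 - 2692)*(4733 + 2*(-6)/(-62 - 6)) = 1961*(4733 + 2*(-6)/(-68)) = 1961*(4733 + 2*(-6)*(-1/68)) = 1961*(4733 + 3/17) = 1961*(80464/17) = 157789904/17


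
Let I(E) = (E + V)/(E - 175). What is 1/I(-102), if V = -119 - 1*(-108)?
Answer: 277/113 ≈ 2.4513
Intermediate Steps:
V = -11 (V = -119 + 108 = -11)
I(E) = (-11 + E)/(-175 + E) (I(E) = (E - 11)/(E - 175) = (-11 + E)/(-175 + E))
1/I(-102) = 1/((-11 - 102)/(-175 - 102)) = 1/(-113/(-277)) = 1/(-1/277*(-113)) = 1/(113/277) = 277/113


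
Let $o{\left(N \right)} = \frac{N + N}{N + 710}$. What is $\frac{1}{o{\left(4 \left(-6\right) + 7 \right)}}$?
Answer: $- \frac{693}{34} \approx -20.382$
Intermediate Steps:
$o{\left(N \right)} = \frac{2 N}{710 + N}$
$\frac{1}{o{\left(4 \left(-6\right) + 7 \right)}} = \frac{1}{2 \left(4 \left(-6\right) + 7\right) \frac{1}{710 + \left(4 \left(-6\right) + 7\right)}} = \frac{1}{2 \left(-24 + 7\right) \frac{1}{710 + \left(-24 + 7\right)}} = \frac{1}{2 \left(-17\right) \frac{1}{710 - 17}} = \frac{1}{2 \left(-17\right) \frac{1}{693}} = \frac{1}{- \frac{34}{693}} = - \frac{693}{34}$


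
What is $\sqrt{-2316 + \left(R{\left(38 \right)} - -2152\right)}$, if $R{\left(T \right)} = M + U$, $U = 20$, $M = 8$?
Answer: $2 i \sqrt{34} \approx 11.662 i$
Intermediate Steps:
$R{\left(T \right)} = 28$ ($R{\left(T \right)} = 8 + 20 = 28$)
$\sqrt{-2316 + \left(R{\left(38 \right)} - -2152\right)} = \sqrt{-2316 + \left(28 - -2152\right)} = \sqrt{-2316 + \left(28 + 2152\right)} = \sqrt{-2316 + 2180} = \sqrt{-136} = 2 i \sqrt{34}$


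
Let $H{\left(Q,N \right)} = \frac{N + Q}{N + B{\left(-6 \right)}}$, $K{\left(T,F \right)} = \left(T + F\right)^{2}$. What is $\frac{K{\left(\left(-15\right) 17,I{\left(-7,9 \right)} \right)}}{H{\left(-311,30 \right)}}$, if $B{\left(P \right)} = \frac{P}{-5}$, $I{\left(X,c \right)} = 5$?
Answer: $- \frac{1950000}{281} \approx -6939.5$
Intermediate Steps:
$B{\left(P \right)} = - \frac{P}{5}$ ($B{\left(P \right)} = P \left(- \frac{1}{5}\right) = - \frac{P}{5}$)
$K{\left(T,F \right)} = \left(F + T\right)^{2}$
$H{\left(Q,N \right)} = \frac{N + Q}{\frac{6}{5} + N}$ ($H{\left(Q,N \right)} = \frac{N + Q}{N - - \frac{6}{5}} = \frac{N + Q}{N + \frac{6}{5}} = \frac{N + Q}{\frac{6}{5} + N}$)
$\frac{K{\left(\left(-15\right) 17,I{\left(-7,9 \right)} \right)}}{H{\left(-311,30 \right)}} = \frac{\left(5 - 255\right)^{2}}{5 \frac{1}{6 + 5 \cdot 30} \left(30 - 311\right)} = \frac{\left(5 - 255\right)^{2}}{5 \frac{1}{6 + 150} \left(-281\right)} = \frac{\left(-250\right)^{2}}{5 \cdot \frac{1}{156} \left(-281\right)} = \frac{62500}{5 \cdot \frac{1}{156} \left(-281\right)} = \frac{62500}{- \frac{1405}{156}} = 62500 \left(- \frac{156}{1405}\right) = - \frac{1950000}{281}$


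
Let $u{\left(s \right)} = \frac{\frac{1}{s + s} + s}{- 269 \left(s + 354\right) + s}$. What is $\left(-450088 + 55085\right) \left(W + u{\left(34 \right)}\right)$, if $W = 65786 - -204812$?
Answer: $- \frac{758361708522439357}{7094984} \approx -1.0689 \cdot 10^{11}$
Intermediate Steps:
$W = 270598$ ($W = 65786 + 204812 = 270598$)
$u{\left(s \right)} = \frac{s + \frac{1}{2 s}}{-95226 - 268 s}$ ($u{\left(s \right)} = \frac{\frac{1}{2 s} + s}{- 269 \left(354 + s\right) + s} = \frac{\frac{1}{2 s} + s}{\left(-95226 - 269 s\right) + s} = \frac{s + \frac{1}{2 s}}{-95226 - 268 s}$)
$\left(-450088 + 55085\right) \left(W + u{\left(34 \right)}\right) = \left(-450088 + 55085\right) \left(270598 + \frac{-1 - 2 \cdot 34^{2}}{4 \cdot 34 \left(47613 + 134 \cdot 34\right)}\right) = - 395003 \left(270598 + \frac{1}{4} \cdot \frac{1}{34} \frac{1}{47613 + 4556} \left(-1 - 2312\right)\right) = - 395003 \left(270598 + \frac{1}{4} \cdot \frac{1}{34} \cdot \frac{1}{52169} \left(-1 - 2312\right)\right) = - 395003 \left(270598 + \frac{1}{4} \cdot \frac{1}{34} \cdot \frac{1}{52169} \left(-2313\right)\right) = - 395003 \left(270598 - \frac{2313}{7094984}\right) = \left(-395003\right) \frac{1919888478119}{7094984} = - \frac{758361708522439357}{7094984}$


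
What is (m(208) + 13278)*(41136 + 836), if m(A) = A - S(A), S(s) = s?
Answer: 557304216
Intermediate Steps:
m(A) = 0 (m(A) = A - A = 0)
(m(208) + 13278)*(41136 + 836) = (0 + 13278)*(41136 + 836) = 13278*41972 = 557304216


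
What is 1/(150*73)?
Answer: 1/10950 ≈ 9.1324e-5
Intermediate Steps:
1/(150*73) = 1/10950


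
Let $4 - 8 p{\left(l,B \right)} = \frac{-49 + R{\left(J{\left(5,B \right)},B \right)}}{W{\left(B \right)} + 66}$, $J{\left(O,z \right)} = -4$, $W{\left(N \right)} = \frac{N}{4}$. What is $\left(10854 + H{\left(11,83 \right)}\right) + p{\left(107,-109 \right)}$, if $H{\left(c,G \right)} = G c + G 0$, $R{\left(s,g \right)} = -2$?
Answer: $\frac{1823988}{155} \approx 11768.0$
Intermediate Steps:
$W{\left(N \right)} = \frac{N}{4}$ ($W{\left(N \right)} = N \frac{1}{4} = \frac{N}{4}$)
$p{\left(l,B \right)} = \frac{1}{2} + \frac{51}{8 \left(66 + \frac{B}{4}\right)}$ ($p{\left(l,B \right)} = \frac{1}{2} - \frac{\left(-49 - 2\right) \frac{1}{\frac{B}{4} + 66}}{8} = \frac{1}{2} - \frac{\left(-51\right) \frac{1}{66 + \frac{B}{4}}}{8} = \frac{1}{2} + \frac{51}{8 \left(66 + \frac{B}{4}\right)}$)
$H{\left(c,G \right)} = G c$ ($H{\left(c,G \right)} = G c + 0 = G c$)
$\left(10854 + H{\left(11,83 \right)}\right) + p{\left(107,-109 \right)} = \left(10854 + 83 \cdot 11\right) + \frac{315 - 109}{2 \left(264 - 109\right)} = \left(10854 + 913\right) + \frac{1}{2} \cdot \frac{1}{155} \cdot 206 = 11767 + \frac{1}{2} \cdot \frac{1}{155} \cdot 206 = 11767 + \frac{103}{155} = \frac{1823988}{155}$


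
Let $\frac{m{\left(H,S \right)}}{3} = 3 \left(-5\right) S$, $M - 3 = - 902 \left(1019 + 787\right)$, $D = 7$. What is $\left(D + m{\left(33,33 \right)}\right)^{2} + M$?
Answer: $555475$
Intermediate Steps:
$M = -1629009$ ($M = 3 - 902 \left(1019 + 787\right) = 3 - 1629012 = -1629009$)
$m{\left(H,S \right)} = - 45 S$ ($m{\left(H,S \right)} = 3 \cdot 3 \left(-5\right) S = 3 \left(- 15 S\right) = - 45 S$)
$\left(D + m{\left(33,33 \right)}\right)^{2} + M = \left(7 - 1485\right)^{2} - 1629009 = \left(-1478\right)^{2} - 1629009 = 2184484 - 1629009 = 555475$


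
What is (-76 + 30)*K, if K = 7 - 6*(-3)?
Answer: -1150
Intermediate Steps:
K = 25 (K = 7 + 18 = 25)
(-76 + 30)*K = (-76 + 30)*25 = -46*25 = -1150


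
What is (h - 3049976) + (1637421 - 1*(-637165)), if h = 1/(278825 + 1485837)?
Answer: -1368301268179/1764662 ≈ -7.7539e+5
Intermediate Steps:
h = 1/1764662 ≈ 5.6668e-7
(h - 3049976) + (1637421 - 1*(-637165)) = (1/1764662 - 3049976) + (1637421 - 1*(-637165)) = -5382176748111/1764662 + (1637421 + 637165) = -5382176748111/1764662 + 2274586 = -1368301268179/1764662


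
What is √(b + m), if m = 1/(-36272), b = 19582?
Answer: √1610200912901/9068 ≈ 139.94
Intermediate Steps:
m = -1/36272 ≈ -2.7569e-5
√(b + m) = √(19582 - 1/36272) = √(710278303/36272) = √1610200912901/9068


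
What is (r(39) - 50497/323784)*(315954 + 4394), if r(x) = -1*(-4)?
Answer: 99679403593/80946 ≈ 1.2314e+6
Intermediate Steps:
r(x) = 4
(r(39) - 50497/323784)*(315954 + 4394) = (4 - 50497/323784)*(315954 + 4394) = (4 - 50497*1/323784)*320348 = (4 - 50497/323784)*320348 = (1244639/323784)*320348 = 99679403593/80946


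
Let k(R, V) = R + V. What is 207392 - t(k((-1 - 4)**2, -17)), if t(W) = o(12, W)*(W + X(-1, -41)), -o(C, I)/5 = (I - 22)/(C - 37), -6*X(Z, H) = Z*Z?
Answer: 3111209/15 ≈ 2.0741e+5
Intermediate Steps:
X(Z, H) = -Z**2/6 (X(Z, H) = -Z*Z/6 = -Z**2/6)
o(C, I) = -5*(-22 + I)/(-37 + C) (o(C, I) = -5*(I - 22)/(C - 37) = -5*(-22 + I)/(-37 + C))
t(W) = (-22/5 + W/5)*(-1/6 + W) (t(W) = (5*(22 - W)/(-37 + 12))*(W - 1/6*(-1)**2) = (5*(22 - W)/(-25))*(W - 1/6*1) = (5*(-1/25)*(22 - W))*(W - 1/6) = (-22/5 + W/5)*(-1/6 + W))
207392 - t(k((-1 - 4)**2, -17)) = 207392 - (-1 + 6*((-1 - 4)**2 - 17))*(-22 + ((-1 - 4)**2 - 17))/30 = 207392 - (-1 + 6*((-5)**2 - 17))*(-22 + ((-5)**2 - 17))/30 = 207392 - (-1 + 6*(25 - 17))*(-22 + (25 - 17))/30 = 207392 - (-1 + 6*8)*(-22 + 8)/30 = 207392 - (-1 + 48)*(-14)/30 = 207392 - 47*(-14)/30 = 207392 - 1*(-329/15) = 207392 + 329/15 = 3111209/15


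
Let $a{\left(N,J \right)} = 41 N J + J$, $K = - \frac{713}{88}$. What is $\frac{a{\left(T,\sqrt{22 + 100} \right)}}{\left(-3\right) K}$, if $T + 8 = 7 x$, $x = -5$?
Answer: $- \frac{155056 \sqrt{122}}{2139} \approx -800.68$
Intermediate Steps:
$K = - \frac{713}{88}$ ($K = \left(-713\right) \frac{1}{88} = - \frac{713}{88} \approx -8.1023$)
$T = -43$ ($T = -8 + 7 \left(-5\right) = -8 - 35 = -43$)
$a{\left(N,J \right)} = J + 41 J N$ ($a{\left(N,J \right)} = 41 J N + J = J + 41 J N$)
$\frac{a{\left(T,\sqrt{22 + 100} \right)}}{\left(-3\right) K} = \frac{\sqrt{22 + 100} \left(1 + 41 \left(-43\right)\right)}{\left(-3\right) \left(- \frac{713}{88}\right)} = \frac{\sqrt{122} \left(1 - 1763\right)}{\frac{2139}{88}} = \sqrt{122} \left(-1762\right) \frac{88}{2139} = - 1762 \sqrt{122} \cdot \frac{88}{2139} = - \frac{155056 \sqrt{122}}{2139}$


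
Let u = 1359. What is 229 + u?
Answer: 1588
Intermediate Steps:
229 + u = 229 + 1359 = 1588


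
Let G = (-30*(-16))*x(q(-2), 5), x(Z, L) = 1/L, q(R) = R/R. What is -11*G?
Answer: -1056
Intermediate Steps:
q(R) = 1
G = 96 (G = -30*(-16)/5 = 480*(1/5) = 96)
-11*G = -11*96 = -1056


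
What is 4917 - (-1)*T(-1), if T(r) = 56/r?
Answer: 4861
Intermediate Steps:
4917 - (-1)*T(-1) = 4917 - (-1)*56/(-1) = 4917 - (-1)*56*(-1) = 4917 - (-1)*(-56) = 4917 - 1*56 = 4917 - 56 = 4861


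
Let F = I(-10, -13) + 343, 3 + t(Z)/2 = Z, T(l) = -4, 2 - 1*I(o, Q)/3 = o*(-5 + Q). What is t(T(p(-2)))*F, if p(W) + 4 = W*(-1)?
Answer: 2674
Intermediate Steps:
I(o, Q) = 6 - 3*o*(-5 + Q)
p(W) = -4 - W (p(W) = -4 + W*(-1) = -4 - W)
t(Z) = -6 + 2*Z
F = -191 (F = (6 + 15*(-10) - 3*(-13)*(-10)) + 343 = (6 - 150 - 390) + 343 = -534 + 343 = -191)
t(T(p(-2)))*F = (-6 + 2*(-4))*(-191) = (-6 - 8)*(-191) = -14*(-191) = 2674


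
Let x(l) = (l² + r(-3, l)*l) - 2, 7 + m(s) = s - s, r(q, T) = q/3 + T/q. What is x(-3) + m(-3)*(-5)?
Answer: 42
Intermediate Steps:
r(q, T) = q/3 + T/q (r(q, T) = q*(⅓) + T/q = q/3 + T/q)
m(s) = -7 (m(s) = -7 + (s - s) = -7 + 0 = -7)
x(l) = -2 + l² + l*(-1 - l/3) (x(l) = (l² + ((⅓)*(-3) + l/(-3))*l) - 2 = (l² + (-1 + l*(-⅓))*l) - 2 = (l² + (-1 - l/3)*l) - 2 = (l² + l*(-1 - l/3)) - 2 = -2 + l² + l*(-1 - l/3))
x(-3) + m(-3)*(-5) = (-2 - 1*(-3) + (⅔)*(-3)²) - 7*(-5) = (-2 + 3 + (⅔)*9) + 35 = (-2 + 3 + 6) + 35 = 7 + 35 = 42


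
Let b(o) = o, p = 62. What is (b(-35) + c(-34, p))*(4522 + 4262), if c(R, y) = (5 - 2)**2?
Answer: -228384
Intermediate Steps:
c(R, y) = 9 (c(R, y) = 3**2 = 9)
(b(-35) + c(-34, p))*(4522 + 4262) = (-35 + 9)*(4522 + 4262) = -26*8784 = -228384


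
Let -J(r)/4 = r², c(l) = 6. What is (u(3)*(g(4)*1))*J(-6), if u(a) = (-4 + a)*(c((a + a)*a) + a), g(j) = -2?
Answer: -2592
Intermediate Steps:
u(a) = (-4 + a)*(6 + a)
J(r) = -4*r²
(u(3)*(g(4)*1))*J(-6) = ((-24 + 3² + 2*3)*(-2*1))*(-4*(-6)²) = ((-24 + 9 + 6)*(-2))*(-4*36) = -9*(-2)*(-144) = 18*(-144) = -2592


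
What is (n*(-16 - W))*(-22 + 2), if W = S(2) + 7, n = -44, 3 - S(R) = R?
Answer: -21120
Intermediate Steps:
S(R) = 3 - R
W = 8 (W = (3 - 1*2) + 7 = (3 - 2) + 7 = 1 + 7 = 8)
(n*(-16 - W))*(-22 + 2) = (-44*(-16 - 1*8))*(-22 + 2) = -44*(-16 - 8)*(-20) = -44*(-24)*(-20) = 1056*(-20) = -21120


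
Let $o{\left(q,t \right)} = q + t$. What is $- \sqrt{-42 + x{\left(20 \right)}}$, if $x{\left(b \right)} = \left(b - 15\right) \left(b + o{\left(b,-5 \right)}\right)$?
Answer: $- \sqrt{133} \approx -11.533$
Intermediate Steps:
$x{\left(b \right)} = \left(-15 + b\right) \left(-5 + 2 b\right)$ ($x{\left(b \right)} = \left(b - 15\right) \left(b + \left(b - 5\right)\right) = \left(-15 + b\right) \left(b + \left(-5 + b\right)\right) = \left(-15 + b\right) \left(-5 + 2 b\right)$)
$- \sqrt{-42 + x{\left(20 \right)}} = - \sqrt{-42 + \left(75 - 700 + 2 \cdot 20^{2}\right)} = - \sqrt{-42 + \left(75 - 700 + 2 \cdot 400\right)} = - \sqrt{-42 + \left(75 - 700 + 800\right)} = - \sqrt{-42 + 175} = - \sqrt{133}$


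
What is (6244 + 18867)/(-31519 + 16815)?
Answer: -25111/14704 ≈ -1.7078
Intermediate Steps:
(6244 + 18867)/(-31519 + 16815) = 25111/(-14704) = 25111*(-1/14704) = -25111/14704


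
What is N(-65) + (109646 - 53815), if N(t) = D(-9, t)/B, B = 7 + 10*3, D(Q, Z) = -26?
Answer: 2065721/37 ≈ 55830.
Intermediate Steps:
B = 37 (B = 7 + 30 = 37)
N(t) = -26/37
N(-65) + (109646 - 53815) = -26/37 + (109646 - 53815) = -26/37 + 55831 = 2065721/37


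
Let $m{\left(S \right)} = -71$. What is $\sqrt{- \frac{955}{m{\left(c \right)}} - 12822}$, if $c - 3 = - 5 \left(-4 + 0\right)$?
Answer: $\frac{i \sqrt{64567897}}{71} \approx 113.17 i$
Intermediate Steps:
$c = 23$ ($c = 3 - 5 \left(-4 + 0\right) = 3 - -20 = 3 + 20 = 23$)
$\sqrt{- \frac{955}{m{\left(c \right)}} - 12822} = \sqrt{- \frac{955}{-71} - 12822} = \sqrt{\left(-955\right) \left(- \frac{1}{71}\right) - 12822} = \sqrt{\frac{955}{71} - 12822} = \sqrt{- \frac{909407}{71}} = \frac{i \sqrt{64567897}}{71}$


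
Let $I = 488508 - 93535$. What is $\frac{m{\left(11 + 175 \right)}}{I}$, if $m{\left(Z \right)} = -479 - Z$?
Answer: $- \frac{665}{394973} \approx -0.0016837$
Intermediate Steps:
$I = 394973$ ($I = 488508 - 93535 = 394973$)
$\frac{m{\left(11 + 175 \right)}}{I} = \frac{-479 - \left(11 + 175\right)}{394973} = \left(-479 - 186\right) \frac{1}{394973} = \left(-665\right) \frac{1}{394973} = - \frac{665}{394973}$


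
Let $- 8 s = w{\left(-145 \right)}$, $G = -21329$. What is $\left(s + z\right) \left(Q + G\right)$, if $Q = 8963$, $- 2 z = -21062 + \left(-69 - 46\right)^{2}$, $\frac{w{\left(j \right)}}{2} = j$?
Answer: $- \frac{97808877}{2} \approx -4.8904 \cdot 10^{7}$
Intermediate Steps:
$w{\left(j \right)} = 2 j$
$s = \frac{145}{4}$ ($s = - \frac{2 \left(-145\right)}{8} = \left(- \frac{1}{8}\right) \left(-290\right) = \frac{145}{4} \approx 36.25$)
$z = \frac{7837}{2}$ ($z = - \frac{-21062 + \left(-69 - 46\right)^{2}}{2} = - \frac{-21062 + \left(-115\right)^{2}}{2} = - \frac{-21062 + 13225}{2} = \left(- \frac{1}{2}\right) \left(-7837\right) = \frac{7837}{2} \approx 3918.5$)
$\left(s + z\right) \left(Q + G\right) = \left(\frac{145}{4} + \frac{7837}{2}\right) \left(8963 - 21329\right) = \frac{15819}{4} \left(-12366\right) = - \frac{97808877}{2}$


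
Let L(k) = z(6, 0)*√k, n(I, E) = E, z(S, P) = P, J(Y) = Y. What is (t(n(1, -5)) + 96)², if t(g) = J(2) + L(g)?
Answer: 9604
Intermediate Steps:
L(k) = 0 (L(k) = 0*√k = 0)
t(g) = 2 (t(g) = 2 + 0 = 2)
(t(n(1, -5)) + 96)² = (2 + 96)² = 98² = 9604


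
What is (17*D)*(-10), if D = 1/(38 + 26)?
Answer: -85/32 ≈ -2.6563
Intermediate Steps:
D = 1/64 ≈ 0.015625
(17*D)*(-10) = (17*(1/64))*(-10) = (17/64)*(-10) = -85/32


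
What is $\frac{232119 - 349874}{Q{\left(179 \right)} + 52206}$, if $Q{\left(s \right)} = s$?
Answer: $- \frac{23551}{10477} \approx -2.2479$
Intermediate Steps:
$\frac{232119 - 349874}{Q{\left(179 \right)} + 52206} = \frac{232119 - 349874}{179 + 52206} = - \frac{117755}{52385} = \left(-117755\right) \frac{1}{52385} = - \frac{23551}{10477}$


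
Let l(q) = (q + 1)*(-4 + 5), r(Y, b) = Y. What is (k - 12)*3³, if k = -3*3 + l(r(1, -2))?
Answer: -513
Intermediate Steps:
l(q) = 1 + q (l(q) = (1 + q)*1 = 1 + q)
k = -7 (k = -3*3 + (1 + 1) = -9 + 2 = -7)
(k - 12)*3³ = (-7 - 12)*3³ = -19*27 = -513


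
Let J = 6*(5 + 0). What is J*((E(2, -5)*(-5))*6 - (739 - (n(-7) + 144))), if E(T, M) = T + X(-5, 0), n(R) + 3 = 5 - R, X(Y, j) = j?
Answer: -19380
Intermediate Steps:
n(R) = 2 - R (n(R) = -3 + (5 - R) = 2 - R)
E(T, M) = T (E(T, M) = T + 0 = T)
J = 30 (J = 6*5 = 30)
J*((E(2, -5)*(-5))*6 - (739 - (n(-7) + 144))) = 30*((2*(-5))*6 - (739 - ((2 - 1*(-7)) + 144))) = 30*(-10*6 - (739 - ((2 + 7) + 144))) = 30*(-60 - (739 - (9 + 144))) = 30*(-60 - (739 - 1*153)) = 30*(-60 - (739 - 153)) = 30*(-60 - 1*586) = 30*(-60 - 586) = 30*(-646) = -19380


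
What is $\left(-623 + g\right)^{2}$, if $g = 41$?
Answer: $338724$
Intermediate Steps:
$\left(-623 + g\right)^{2} = \left(-623 + 41\right)^{2} = \left(-582\right)^{2} = 338724$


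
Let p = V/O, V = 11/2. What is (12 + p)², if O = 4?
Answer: 11449/64 ≈ 178.89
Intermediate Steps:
V = 11/2 (V = 11*(½) = 11/2 ≈ 5.5000)
p = 11/8 (p = (11/2)/4 = (11/2)*(¼) = 11/8 ≈ 1.3750)
(12 + p)² = (12 + 11/8)² = (107/8)² = 11449/64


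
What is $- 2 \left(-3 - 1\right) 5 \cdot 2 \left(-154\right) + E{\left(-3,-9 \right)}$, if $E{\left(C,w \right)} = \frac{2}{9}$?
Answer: $- \frac{110878}{9} \approx -12320.0$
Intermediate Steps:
$E{\left(C,w \right)} = \frac{2}{9}$ ($E{\left(C,w \right)} = 2 \cdot \frac{1}{9} = \frac{2}{9}$)
$- 2 \left(-3 - 1\right) 5 \cdot 2 \left(-154\right) + E{\left(-3,-9 \right)} = - 2 \left(-3 - 1\right) 5 \cdot 2 \left(-154\right) + \frac{2}{9} = - 2 \left(\left(-4\right) 5\right) 2 \left(-154\right) + \frac{2}{9} = \left(-2\right) \left(-20\right) 2 \left(-154\right) + \frac{2}{9} = 40 \cdot 2 \left(-154\right) + \frac{2}{9} = 80 \left(-154\right) + \frac{2}{9} = -12320 + \frac{2}{9} = - \frac{110878}{9}$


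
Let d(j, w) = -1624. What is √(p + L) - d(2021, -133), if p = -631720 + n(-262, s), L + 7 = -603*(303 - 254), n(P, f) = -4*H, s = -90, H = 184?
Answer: 1624 + I*√662010 ≈ 1624.0 + 813.64*I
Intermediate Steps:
n(P, f) = -736 (n(P, f) = -4*184 = -736)
L = -29554 (L = -7 - 603*(303 - 254) = -7 - 603*49 = -7 - 29547 = -29554)
p = -632456 (p = -631720 - 736 = -632456)
√(p + L) - d(2021, -133) = √(-632456 - 29554) - 1*(-1624) = √(-662010) + 1624 = I*√662010 + 1624 = 1624 + I*√662010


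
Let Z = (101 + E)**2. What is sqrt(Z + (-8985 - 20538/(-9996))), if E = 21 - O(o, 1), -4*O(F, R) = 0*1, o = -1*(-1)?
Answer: sqrt(334259338)/238 ≈ 76.818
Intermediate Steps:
o = 1
O(F, R) = 0 (O(F, R) = -0 = -1/4*0 = 0)
E = 21 (E = 21 - 1*0 = 21 + 0 = 21)
Z = 14884 (Z = (101 + 21)**2 = 122**2 = 14884)
sqrt(Z + (-8985 - 20538/(-9996))) = sqrt(14884 + (-8985 - 20538/(-9996))) = sqrt(14884 + (-8985 - 20538*(-1/9996))) = sqrt(14884 + (-8985 + 489/238)) = sqrt(14884 - 2137941/238) = sqrt(1404451/238) = sqrt(334259338)/238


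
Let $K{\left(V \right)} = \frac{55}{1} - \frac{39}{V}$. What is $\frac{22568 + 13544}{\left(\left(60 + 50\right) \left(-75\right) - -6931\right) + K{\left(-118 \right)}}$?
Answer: $- \frac{4261216}{149113} \approx -28.577$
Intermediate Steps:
$K{\left(V \right)} = 55 - \frac{39}{V}$ ($K{\left(V \right)} = 55 \cdot 1 - \frac{39}{V} = 55 - \frac{39}{V}$)
$\frac{22568 + 13544}{\left(\left(60 + 50\right) \left(-75\right) - -6931\right) + K{\left(-118 \right)}} = \frac{22568 + 13544}{\left(\left(60 + 50\right) \left(-75\right) - -6931\right) + \left(55 - \frac{39}{-118}\right)} = \frac{36112}{\left(110 \left(-75\right) + 6931\right) + \left(55 - - \frac{39}{118}\right)} = \frac{36112}{\left(-8250 + 6931\right) + \left(55 + \frac{39}{118}\right)} = \frac{36112}{-1319 + \frac{6529}{118}} = \frac{36112}{- \frac{149113}{118}} = 36112 \left(- \frac{118}{149113}\right) = - \frac{4261216}{149113}$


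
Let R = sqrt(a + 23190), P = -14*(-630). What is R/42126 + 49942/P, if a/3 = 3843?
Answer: 24971/4410 + sqrt(34719)/42126 ≈ 5.6668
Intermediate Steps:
a = 11529 (a = 3*3843 = 11529)
P = 8820
R = sqrt(34719) (R = sqrt(11529 + 23190) = sqrt(34719) ≈ 186.33)
R/42126 + 49942/P = sqrt(34719)/42126 + 49942/8820 = sqrt(34719)*(1/42126) + 49942*(1/8820) = sqrt(34719)/42126 + 24971/4410 = 24971/4410 + sqrt(34719)/42126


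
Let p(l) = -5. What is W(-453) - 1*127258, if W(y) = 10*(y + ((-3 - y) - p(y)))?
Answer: -127238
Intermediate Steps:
W(y) = 20 (W(y) = 10*(y + ((-3 - y) - 1*(-5))) = 10*(y + ((-3 - y) + 5)) = 10*(y + (2 - y)) = 10*2 = 20)
W(-453) - 1*127258 = 20 - 1*127258 = 20 - 127258 = -127238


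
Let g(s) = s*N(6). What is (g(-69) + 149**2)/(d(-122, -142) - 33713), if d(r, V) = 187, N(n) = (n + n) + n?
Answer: -20959/33526 ≈ -0.62516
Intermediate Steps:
N(n) = 3*n (N(n) = 2*n + n = 3*n)
g(s) = 18*s (g(s) = s*(3*6) = s*18 = 18*s)
(g(-69) + 149**2)/(d(-122, -142) - 33713) = (18*(-69) + 149**2)/(187 - 33713) = (-1242 + 22201)/(-33526) = 20959*(-1/33526) = -20959/33526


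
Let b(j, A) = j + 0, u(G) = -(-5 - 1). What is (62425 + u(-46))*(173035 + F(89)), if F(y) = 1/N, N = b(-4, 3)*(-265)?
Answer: 11450913032531/1060 ≈ 1.0803e+10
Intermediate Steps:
u(G) = 6 (u(G) = -1*(-6) = 6)
b(j, A) = j
N = 1060 (N = -4*(-265) = 1060)
F(y) = 1/1060
(62425 + u(-46))*(173035 + F(89)) = (62425 + 6)*(173035 + 1/1060) = 62431*(183417101/1060) = 11450913032531/1060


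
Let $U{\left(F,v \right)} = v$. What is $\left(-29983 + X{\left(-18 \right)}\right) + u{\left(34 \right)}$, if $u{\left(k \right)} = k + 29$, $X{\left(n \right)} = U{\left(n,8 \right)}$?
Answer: $-29912$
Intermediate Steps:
$X{\left(n \right)} = 8$
$u{\left(k \right)} = 29 + k$
$\left(-29983 + X{\left(-18 \right)}\right) + u{\left(34 \right)} = \left(-29983 + 8\right) + \left(29 + 34\right) = -29975 + 63 = -29912$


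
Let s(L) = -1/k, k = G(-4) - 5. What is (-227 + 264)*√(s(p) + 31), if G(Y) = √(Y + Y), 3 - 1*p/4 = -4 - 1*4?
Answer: 37*√2*√((78 - 31*I*√2)/(5 - 2*I*√2)) ≈ 206.51 + 0.28409*I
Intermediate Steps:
p = 44 (p = 12 - 4*(-4 - 1*4) = 12 - 4*(-4 - 4) = 12 - 4*(-8) = 12 + 32 = 44)
G(Y) = √2*√Y (G(Y) = √(2*Y) = √2*√Y)
k = -5 + 2*I*√2 (k = √2*√(-4) - 5 = √2*(2*I) - 5 = 2*I*√2 - 5 = -5 + 2*I*√2 ≈ -5.0 + 2.8284*I)
s(L) = -1/(-5 + 2*I*√2)
(-227 + 264)*√(s(p) + 31) = (-227 + 264)*√((5/33 + 2*I*√2/33) + 31) = 37*√(1028/33 + 2*I*√2/33)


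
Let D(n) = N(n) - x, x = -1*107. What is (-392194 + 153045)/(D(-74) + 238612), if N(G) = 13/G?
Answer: -17697026/17665193 ≈ -1.0018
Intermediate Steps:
x = -107
D(n) = 107 + 13/n (D(n) = 13/n - 1*(-107) = 13/n + 107 = 107 + 13/n)
(-392194 + 153045)/(D(-74) + 238612) = (-392194 + 153045)/((107 + 13/(-74)) + 238612) = -239149/((107 + 13*(-1/74)) + 238612) = -239149/((107 - 13/74) + 238612) = -239149/(7905/74 + 238612) = -239149/17665193/74 = -239149*74/17665193 = -17697026/17665193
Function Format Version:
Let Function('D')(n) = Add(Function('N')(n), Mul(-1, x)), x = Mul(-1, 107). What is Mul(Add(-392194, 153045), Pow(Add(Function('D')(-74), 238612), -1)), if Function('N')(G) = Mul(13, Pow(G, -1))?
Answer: Rational(-17697026, 17665193) ≈ -1.0018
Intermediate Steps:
x = -107
Function('D')(n) = Add(107, Mul(13, Pow(n, -1))) (Function('D')(n) = Add(Mul(13, Pow(n, -1)), Mul(-1, -107)) = Add(Mul(13, Pow(n, -1)), 107) = Add(107, Mul(13, Pow(n, -1))))
Mul(Add(-392194, 153045), Pow(Add(Function('D')(-74), 238612), -1)) = Mul(Add(-392194, 153045), Pow(Add(Add(107, Mul(13, Pow(-74, -1))), 238612), -1)) = Mul(-239149, Pow(Add(Add(107, Mul(13, Rational(-1, 74))), 238612), -1)) = Mul(-239149, Pow(Add(Add(107, Rational(-13, 74)), 238612), -1)) = Mul(-239149, Pow(Add(Rational(7905, 74), 238612), -1)) = Mul(-239149, Pow(Rational(17665193, 74), -1)) = Mul(-239149, Rational(74, 17665193)) = Rational(-17697026, 17665193)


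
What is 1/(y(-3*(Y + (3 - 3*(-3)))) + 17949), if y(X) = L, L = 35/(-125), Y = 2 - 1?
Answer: 25/448718 ≈ 5.5714e-5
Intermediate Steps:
Y = 1
L = -7/25 (L = 35*(-1/125) = -7/25 ≈ -0.28000)
y(X) = -7/25
1/(y(-3*(Y + (3 - 3*(-3)))) + 17949) = 1/(-7/25 + 17949) = 1/(448718/25) = 25/448718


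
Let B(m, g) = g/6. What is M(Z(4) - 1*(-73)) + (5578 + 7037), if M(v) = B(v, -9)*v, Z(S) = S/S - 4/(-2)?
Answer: 12501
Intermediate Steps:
Z(S) = 3 (Z(S) = 1 - 4*(-½) = 1 + 2 = 3)
B(m, g) = g/6 (B(m, g) = g*(⅙) = g/6)
M(v) = -3*v/2 (M(v) = ((⅙)*(-9))*v = -3*v/2)
M(Z(4) - 1*(-73)) + (5578 + 7037) = -3*(3 - 1*(-73))/2 + (5578 + 7037) = -3*(3 + 73)/2 + 12615 = -3/2*76 + 12615 = -114 + 12615 = 12501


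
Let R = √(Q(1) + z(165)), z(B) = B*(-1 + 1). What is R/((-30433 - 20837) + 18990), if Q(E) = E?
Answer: -1/32280 ≈ -3.0979e-5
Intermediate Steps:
z(B) = 0 (z(B) = B*0 = 0)
R = 1 (R = √(1 + 0) = √1 = 1)
R/((-30433 - 20837) + 18990) = 1/((-30433 - 20837) + 18990) = 1/(-51270 + 18990) = 1/(-32280) = 1*(-1/32280) = -1/32280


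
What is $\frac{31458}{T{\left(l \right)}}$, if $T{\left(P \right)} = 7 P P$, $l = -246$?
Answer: $\frac{749}{10086} \approx 0.074261$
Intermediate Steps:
$T{\left(P \right)} = 7 P^{2}$
$\frac{31458}{T{\left(l \right)}} = \frac{31458}{7 \left(-246\right)^{2}} = \frac{31458}{7 \cdot 60516} = \frac{31458}{423612} = 31458 \cdot \frac{1}{423612} = \frac{749}{10086}$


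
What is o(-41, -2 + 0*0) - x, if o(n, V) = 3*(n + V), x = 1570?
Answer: -1699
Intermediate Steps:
o(n, V) = 3*V + 3*n (o(n, V) = 3*(V + n) = 3*V + 3*n)
o(-41, -2 + 0*0) - x = (3*(-2 + 0*0) + 3*(-41)) - 1*1570 = (3*(-2 + 0) - 123) - 1570 = (3*(-2) - 123) - 1570 = (-6 - 123) - 1570 = -129 - 1570 = -1699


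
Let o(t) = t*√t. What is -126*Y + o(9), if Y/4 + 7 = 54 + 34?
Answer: -40797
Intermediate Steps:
o(t) = t^(3/2)
Y = 324 (Y = -28 + 4*(54 + 34) = -28 + 4*88 = -28 + 352 = 324)
-126*Y + o(9) = -126*324 + 9^(3/2) = -40824 + 27 = -40797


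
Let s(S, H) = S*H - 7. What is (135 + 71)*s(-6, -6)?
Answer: 5974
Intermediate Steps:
s(S, H) = -7 + H*S (s(S, H) = H*S - 7 = -7 + H*S)
(135 + 71)*s(-6, -6) = (135 + 71)*(-7 - 6*(-6)) = 206*(-7 + 36) = 206*29 = 5974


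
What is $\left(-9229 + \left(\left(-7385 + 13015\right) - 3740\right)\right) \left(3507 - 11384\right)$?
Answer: $57809303$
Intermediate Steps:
$\left(-9229 + \left(\left(-7385 + 13015\right) - 3740\right)\right) \left(3507 - 11384\right) = \left(-9229 + \left(5630 - 3740\right)\right) \left(-7877\right) = \left(-9229 + 1890\right) \left(-7877\right) = \left(-7339\right) \left(-7877\right) = 57809303$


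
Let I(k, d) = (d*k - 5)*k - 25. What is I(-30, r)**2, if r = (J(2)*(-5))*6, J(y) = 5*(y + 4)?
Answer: 655897515625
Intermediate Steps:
J(y) = 20 + 5*y (J(y) = 5*(4 + y) = 20 + 5*y)
r = -900 (r = ((20 + 5*2)*(-5))*6 = ((20 + 10)*(-5))*6 = (30*(-5))*6 = -150*6 = -900)
I(k, d) = -25 + k*(-5 + d*k) (I(k, d) = (-5 + d*k)*k - 25 = k*(-5 + d*k) - 25 = -25 + k*(-5 + d*k))
I(-30, r)**2 = (-25 - 5*(-30) - 900*(-30)**2)**2 = (-25 + 150 - 900*900)**2 = (-25 + 150 - 810000)**2 = (-809875)**2 = 655897515625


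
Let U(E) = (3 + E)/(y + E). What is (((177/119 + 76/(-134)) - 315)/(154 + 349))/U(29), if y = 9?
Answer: -23789501/32083352 ≈ -0.74149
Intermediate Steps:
U(E) = (3 + E)/(9 + E)
(((177/119 + 76/(-134)) - 315)/(154 + 349))/U(29) = (((177/119 + 76/(-134)) - 315)/(154 + 349))/(((3 + 29)/(9 + 29))) = (((177*(1/119) + 76*(-1/134)) - 315)/503)/((32/38)) = (((177/119 - 38/67) - 315)*(1/503))/(((1/38)*32)) = ((7337/7973 - 315)*(1/503))/(16/19) = -2504158/7973*1/503*(19/16) = -2504158/4010419*19/16 = -23789501/32083352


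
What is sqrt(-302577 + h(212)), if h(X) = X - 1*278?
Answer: 3*I*sqrt(33627) ≈ 550.13*I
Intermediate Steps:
h(X) = -278 + X (h(X) = X - 278 = -278 + X)
sqrt(-302577 + h(212)) = sqrt(-302577 + (-278 + 212)) = sqrt(-302577 - 66) = sqrt(-302643) = 3*I*sqrt(33627)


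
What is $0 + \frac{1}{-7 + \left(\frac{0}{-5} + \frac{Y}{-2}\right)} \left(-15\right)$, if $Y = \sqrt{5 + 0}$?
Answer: $\frac{420}{191} - \frac{30 \sqrt{5}}{191} \approx 1.8477$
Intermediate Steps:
$Y = \sqrt{5} \approx 2.2361$
$0 + \frac{1}{-7 + \left(\frac{0}{-5} + \frac{Y}{-2}\right)} \left(-15\right) = 0 + \frac{1}{-7 + \left(\frac{0}{-5} + \frac{\sqrt{5}}{-2}\right)} \left(-15\right) = 0 + \frac{1}{-7 + \left(0 \left(- \frac{1}{5}\right) + \sqrt{5} \left(- \frac{1}{2}\right)\right)} \left(-15\right) = 0 + \frac{1}{-7 + \left(0 - \frac{\sqrt{5}}{2}\right)} \left(-15\right) = 0 + \frac{1}{-7 - \frac{\sqrt{5}}{2}} \left(-15\right) = 0 - \frac{15}{-7 - \frac{\sqrt{5}}{2}} = - \frac{15}{-7 - \frac{\sqrt{5}}{2}}$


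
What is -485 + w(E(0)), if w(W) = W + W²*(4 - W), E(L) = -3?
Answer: -425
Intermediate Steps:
-485 + w(E(0)) = -485 - 3*(1 - 1*(-3)² + 4*(-3)) = -485 - 3*(1 - 1*9 - 12) = -485 - 3*(1 - 9 - 12) = -485 - 3*(-20) = -485 + 60 = -425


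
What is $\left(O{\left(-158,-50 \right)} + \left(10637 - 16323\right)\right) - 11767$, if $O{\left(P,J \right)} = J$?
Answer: $-17503$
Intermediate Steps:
$\left(O{\left(-158,-50 \right)} + \left(10637 - 16323\right)\right) - 11767 = \left(-50 + \left(10637 - 16323\right)\right) - 11767 = \left(-50 - 5686\right) - 11767 = -5736 - 11767 = -17503$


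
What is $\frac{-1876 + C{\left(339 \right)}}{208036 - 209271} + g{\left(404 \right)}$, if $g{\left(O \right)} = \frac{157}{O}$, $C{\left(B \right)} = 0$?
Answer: $\frac{951799}{498940} \approx 1.9076$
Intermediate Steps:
$\frac{-1876 + C{\left(339 \right)}}{208036 - 209271} + g{\left(404 \right)} = \frac{-1876 + 0}{208036 - 209271} + \frac{157}{404} = - \frac{1876}{-1235} + 157 \cdot \frac{1}{404} = \left(-1876\right) \left(- \frac{1}{1235}\right) + \frac{157}{404} = \frac{1876}{1235} + \frac{157}{404} = \frac{951799}{498940}$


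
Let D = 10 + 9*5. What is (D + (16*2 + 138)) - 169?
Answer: 56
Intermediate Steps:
D = 55 (D = 10 + 45 = 55)
(D + (16*2 + 138)) - 169 = (55 + (16*2 + 138)) - 169 = (55 + (32 + 138)) - 169 = (55 + 170) - 169 = 225 - 169 = 56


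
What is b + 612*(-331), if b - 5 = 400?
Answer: -202167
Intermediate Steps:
b = 405 (b = 5 + 400 = 405)
b + 612*(-331) = 405 + 612*(-331) = 405 - 202572 = -202167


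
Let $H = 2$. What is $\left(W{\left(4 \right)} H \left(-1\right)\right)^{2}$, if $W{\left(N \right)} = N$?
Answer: $64$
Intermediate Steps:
$\left(W{\left(4 \right)} H \left(-1\right)\right)^{2} = \left(4 \cdot 2 \left(-1\right)\right)^{2} = \left(8 \left(-1\right)\right)^{2} = \left(-8\right)^{2} = 64$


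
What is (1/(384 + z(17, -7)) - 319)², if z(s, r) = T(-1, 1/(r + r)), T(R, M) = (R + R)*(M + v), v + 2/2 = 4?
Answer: 712987716996/7006609 ≈ 1.0176e+5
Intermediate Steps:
v = 3 (v = -1 + 4 = 3)
T(R, M) = 2*R*(3 + M) (T(R, M) = (R + R)*(M + 3) = (2*R)*(3 + M) = 2*R*(3 + M))
z(s, r) = -6 - 1/r (z(s, r) = 2*(-1)*(3 + 1/(r + r)) = 2*(-1)*(3 + 1/(2*r)) = -6 - 1/r)
(1/(384 + z(17, -7)) - 319)² = (1/(384 + (-6 - 1/(-7))) - 319)² = (1/(384 + (-6 - 1*(-⅐))) - 319)² = (1/(384 + (-6 + ⅐)) - 319)² = (1/(384 - 41/7) - 319)² = (1/(2647/7) - 319)² = (7/2647 - 319)² = (-844386/2647)² = 712987716996/7006609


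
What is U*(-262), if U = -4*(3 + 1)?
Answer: 4192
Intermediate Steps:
U = -16 (U = -4*4 = -16)
U*(-262) = -16*(-262) = 4192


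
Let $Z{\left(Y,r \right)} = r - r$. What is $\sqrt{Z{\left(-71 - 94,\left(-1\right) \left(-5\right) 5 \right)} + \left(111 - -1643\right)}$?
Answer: $\sqrt{1754} \approx 41.881$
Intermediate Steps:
$Z{\left(Y,r \right)} = 0$
$\sqrt{Z{\left(-71 - 94,\left(-1\right) \left(-5\right) 5 \right)} + \left(111 - -1643\right)} = \sqrt{0 + \left(111 - -1643\right)} = \sqrt{0 + \left(111 + 1643\right)} = \sqrt{0 + 1754} = \sqrt{1754}$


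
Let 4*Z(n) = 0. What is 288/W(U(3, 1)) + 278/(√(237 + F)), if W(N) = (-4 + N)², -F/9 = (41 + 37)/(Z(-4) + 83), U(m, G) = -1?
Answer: 288/25 + 278*√1574427/18969 ≈ 29.909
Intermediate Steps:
Z(n) = 0 (Z(n) = (¼)*0 = 0)
F = -702/83 (F = -9*(41 + 37)/(0 + 83) = -702/83 ≈ -8.4578)
288/W(U(3, 1)) + 278/(√(237 + F)) = 288/((-4 - 1)²) + 278/(√(237 - 702/83)) = 288/((-5)²) + 278/(√(18969/83)) = 288/25 + 278/((√1574427/83)) = 288*(1/25) + 278*(√1574427/18969) = 288/25 + 278*√1574427/18969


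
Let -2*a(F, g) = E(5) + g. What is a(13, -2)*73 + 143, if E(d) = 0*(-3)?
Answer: 216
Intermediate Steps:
E(d) = 0
a(F, g) = -g/2 (a(F, g) = -(0 + g)/2 = -g/2)
a(13, -2)*73 + 143 = -½*(-2)*73 + 143 = 1*73 + 143 = 73 + 143 = 216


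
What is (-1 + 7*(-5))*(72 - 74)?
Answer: 72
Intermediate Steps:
(-1 + 7*(-5))*(72 - 74) = (-1 - 35)*(-2) = -36*(-2) = 72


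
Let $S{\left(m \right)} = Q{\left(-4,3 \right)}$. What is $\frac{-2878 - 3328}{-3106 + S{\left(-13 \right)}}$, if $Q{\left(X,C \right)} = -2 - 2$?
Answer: $\frac{3103}{1555} \approx 1.9955$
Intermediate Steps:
$Q{\left(X,C \right)} = -4$
$S{\left(m \right)} = -4$
$\frac{-2878 - 3328}{-3106 + S{\left(-13 \right)}} = \frac{-2878 - 3328}{-3106 - 4} = - \frac{6206}{-3110} = \left(-6206\right) \left(- \frac{1}{3110}\right) = \frac{3103}{1555}$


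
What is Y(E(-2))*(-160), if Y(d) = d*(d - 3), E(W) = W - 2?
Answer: -4480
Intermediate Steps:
E(W) = -2 + W
Y(d) = d*(-3 + d)
Y(E(-2))*(-160) = ((-2 - 2)*(-3 + (-2 - 2)))*(-160) = -4*(-3 - 4)*(-160) = -4*(-7)*(-160) = 28*(-160) = -4480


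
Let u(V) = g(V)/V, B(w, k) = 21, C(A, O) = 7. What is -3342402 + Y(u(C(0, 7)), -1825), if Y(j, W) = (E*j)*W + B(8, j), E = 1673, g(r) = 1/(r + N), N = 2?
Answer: -30517604/9 ≈ -3.3908e+6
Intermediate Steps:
g(r) = 1/(2 + r) (g(r) = 1/(r + 2) = 1/(2 + r))
u(V) = 1/(V*(2 + V)) (u(V) = 1/((2 + V)*V) = 1/(V*(2 + V)))
Y(j, W) = 21 + 1673*W*j (Y(j, W) = (1673*j)*W + 21 = 1673*W*j + 21 = 21 + 1673*W*j)
-3342402 + Y(u(C(0, 7)), -1825) = -3342402 + (21 + 1673*(-1825)*(1/(7*(2 + 7)))) = -3342402 + (21 + 1673*(-1825)*((⅐)/9)) = -3342402 + (21 + 1673*(-1825)*((⅐)*(⅑))) = -3342402 + (21 + 1673*(-1825)*(1/63)) = -3342402 + (21 - 436175/9) = -3342402 - 435986/9 = -30517604/9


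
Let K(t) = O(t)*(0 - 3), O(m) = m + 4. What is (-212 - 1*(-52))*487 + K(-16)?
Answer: -77884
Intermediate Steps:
O(m) = 4 + m
K(t) = -12 - 3*t (K(t) = (4 + t)*(0 - 3) = (4 + t)*(-3) = -12 - 3*t)
(-212 - 1*(-52))*487 + K(-16) = (-212 - 1*(-52))*487 + (-12 - 3*(-16)) = (-212 + 52)*487 + (-12 + 48) = -160*487 + 36 = -77920 + 36 = -77884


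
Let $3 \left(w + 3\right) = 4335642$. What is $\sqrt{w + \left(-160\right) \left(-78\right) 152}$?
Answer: $\sqrt{3342171} \approx 1828.2$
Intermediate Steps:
$w = 1445211$ ($w = -3 + \frac{1}{3} \cdot 4335642 = -3 + 1445214 = 1445211$)
$\sqrt{w + \left(-160\right) \left(-78\right) 152} = \sqrt{1445211 + \left(-160\right) \left(-78\right) 152} = \sqrt{1445211 + 12480 \cdot 152} = \sqrt{1445211 + 1896960} = \sqrt{3342171}$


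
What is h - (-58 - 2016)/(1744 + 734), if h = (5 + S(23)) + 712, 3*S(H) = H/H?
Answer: 889813/1239 ≈ 718.17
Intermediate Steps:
S(H) = 1/3 (S(H) = (H/H)/3 = (1/3)*1 = 1/3)
h = 2152/3 (h = (5 + 1/3) + 712 = 16/3 + 712 = 2152/3 ≈ 717.33)
h - (-58 - 2016)/(1744 + 734) = 2152/3 - (-58 - 2016)/(1744 + 734) = 2152/3 - (-2074)/2478 = 2152/3 - 1*(-1037/1239) = 2152/3 + 1037/1239 = 889813/1239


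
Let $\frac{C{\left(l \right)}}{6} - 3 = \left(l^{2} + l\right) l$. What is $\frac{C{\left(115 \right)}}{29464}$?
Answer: $\frac{4602309}{14732} \approx 312.4$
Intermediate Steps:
$C{\left(l \right)} = 18 + 6 l \left(l + l^{2}\right)$ ($C{\left(l \right)} = 18 + 6 \left(l^{2} + l\right) l = 18 + 6 \left(l + l^{2}\right) l = 18 + 6 l \left(l + l^{2}\right)$)
$\frac{C{\left(115 \right)}}{29464} = \frac{18 + 6 \cdot 115^{2} + 6 \cdot 115^{3}}{29464} = \left(18 + 6 \cdot 13225 + 6 \cdot 1520875\right) \frac{1}{29464} = \left(18 + 79350 + 9125250\right) \frac{1}{29464} = 9204618 \cdot \frac{1}{29464} = \frac{4602309}{14732}$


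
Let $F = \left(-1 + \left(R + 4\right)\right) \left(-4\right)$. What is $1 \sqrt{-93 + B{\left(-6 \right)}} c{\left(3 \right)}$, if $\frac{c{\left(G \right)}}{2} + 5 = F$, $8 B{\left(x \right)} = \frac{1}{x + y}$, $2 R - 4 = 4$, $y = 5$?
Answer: $- \frac{33 i \sqrt{1490}}{2} \approx - 636.91 i$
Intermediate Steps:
$R = 4$ ($R = 2 + \frac{1}{2} \cdot 4 = 2 + 2 = 4$)
$B{\left(x \right)} = \frac{1}{8 \left(5 + x\right)}$ ($B{\left(x \right)} = \frac{1}{8 \left(x + 5\right)} = \frac{1}{8 \left(5 + x\right)}$)
$F = -28$ ($F = \left(-1 + \left(4 + 4\right)\right) \left(-4\right) = \left(-1 + 8\right) \left(-4\right) = 7 \left(-4\right) = -28$)
$c{\left(G \right)} = -66$ ($c{\left(G \right)} = -10 + 2 \left(-28\right) = -10 - 56 = -66$)
$1 \sqrt{-93 + B{\left(-6 \right)}} c{\left(3 \right)} = 1 \sqrt{-93 + \frac{1}{8 \left(5 - 6\right)}} \left(-66\right) = 1 \sqrt{-93 + \frac{1}{8 \left(-1\right)}} \left(-66\right) = 1 \sqrt{-93 + \frac{1}{8} \left(-1\right)} \left(-66\right) = 1 \sqrt{-93 - \frac{1}{8}} \left(-66\right) = 1 \sqrt{- \frac{745}{8}} \left(-66\right) = 1 \frac{i \sqrt{1490}}{4} \left(-66\right) = \frac{i \sqrt{1490}}{4} \left(-66\right) = - \frac{33 i \sqrt{1490}}{2}$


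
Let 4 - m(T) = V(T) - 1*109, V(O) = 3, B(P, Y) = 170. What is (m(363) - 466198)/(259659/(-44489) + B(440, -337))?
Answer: -2962255576/1043353 ≈ -2839.2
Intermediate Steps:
m(T) = 110 (m(T) = 4 - (3 - 1*109) = 4 - (3 - 109) = 4 - 1*(-106) = 4 + 106 = 110)
(m(363) - 466198)/(259659/(-44489) + B(440, -337)) = (110 - 466198)/(259659/(-44489) + 170) = -466088/(259659*(-1/44489) + 170) = -466088/(-259659/44489 + 170) = -466088/7303471/44489 = -466088*44489/7303471 = -2962255576/1043353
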